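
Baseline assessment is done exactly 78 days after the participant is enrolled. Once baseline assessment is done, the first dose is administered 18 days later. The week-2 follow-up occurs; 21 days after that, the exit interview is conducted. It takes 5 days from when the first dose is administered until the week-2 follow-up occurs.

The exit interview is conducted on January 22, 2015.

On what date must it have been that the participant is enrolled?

September 22, 2014

The exit interview is conducted: Jan 22, 2015.
The week-2 follow-up occurs: Jan 22, 2015 − 21 days = Jan 1, 2015.
The first dose is administered: Jan 1, 2015 − 5 days = Dec 27, 2014.
Baseline assessment is done: Dec 27, 2014 − 18 days = Dec 9, 2014.
The participant is enrolled: Dec 9, 2014 − 78 days = Sep 22, 2014.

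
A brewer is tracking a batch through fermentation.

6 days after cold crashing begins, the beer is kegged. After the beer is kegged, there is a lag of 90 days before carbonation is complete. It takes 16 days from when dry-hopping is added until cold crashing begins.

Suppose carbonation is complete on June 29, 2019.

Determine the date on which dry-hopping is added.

March 9, 2019

Carbonation is complete: Jun 29, 2019.
The beer is kegged: Jun 29, 2019 − 90 days = Mar 31, 2019.
Cold crashing begins: Mar 31, 2019 − 6 days = Mar 25, 2019.
Dry-hopping is added: Mar 25, 2019 − 16 days = Mar 9, 2019.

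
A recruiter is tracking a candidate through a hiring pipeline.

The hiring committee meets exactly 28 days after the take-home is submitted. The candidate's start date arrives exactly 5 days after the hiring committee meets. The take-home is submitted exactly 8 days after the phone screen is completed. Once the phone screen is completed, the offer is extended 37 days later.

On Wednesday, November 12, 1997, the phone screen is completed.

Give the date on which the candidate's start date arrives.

The phone screen is completed: Nov 12, 1997.
The take-home is submitted: Nov 12, 1997 + 8 days = Nov 20, 1997.
The hiring committee meets: Nov 20, 1997 + 28 days = Dec 18, 1997.
The candidate's start date arrives: Dec 18, 1997 + 5 days = Dec 23, 1997.

Tuesday, December 23, 1997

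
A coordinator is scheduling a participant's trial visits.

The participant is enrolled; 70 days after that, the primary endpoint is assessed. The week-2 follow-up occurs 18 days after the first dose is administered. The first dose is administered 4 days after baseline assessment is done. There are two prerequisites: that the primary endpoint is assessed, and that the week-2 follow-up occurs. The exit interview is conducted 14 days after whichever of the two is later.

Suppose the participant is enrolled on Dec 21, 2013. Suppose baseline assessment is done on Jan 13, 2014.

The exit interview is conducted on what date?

Mar 15, 2014

The participant is enrolled: Dec 21, 2013.
The primary endpoint is assessed: Dec 21, 2013 + 70 days = Mar 1, 2014.
Baseline assessment is done: Jan 13, 2014.
The first dose is administered: Jan 13, 2014 + 4 days = Jan 17, 2014.
The week-2 follow-up occurs: Jan 17, 2014 + 18 days = Feb 4, 2014.
Both prerequisites met — the primary endpoint is assessed (Mar 1, 2014), the week-2 follow-up occurs (Feb 4, 2014); the later is Mar 1, 2014.
The exit interview is conducted: Mar 1, 2014 + 14 days = Mar 15, 2014.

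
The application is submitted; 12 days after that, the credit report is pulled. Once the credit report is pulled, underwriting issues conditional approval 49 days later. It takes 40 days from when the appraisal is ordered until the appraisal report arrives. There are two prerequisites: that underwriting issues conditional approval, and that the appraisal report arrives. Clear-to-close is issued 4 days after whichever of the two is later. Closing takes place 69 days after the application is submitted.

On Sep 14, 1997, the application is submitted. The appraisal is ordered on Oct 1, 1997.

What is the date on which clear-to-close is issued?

Nov 18, 1997

The application is submitted: Sep 14, 1997.
The credit report is pulled: Sep 14, 1997 + 12 days = Sep 26, 1997.
Underwriting issues conditional approval: Sep 26, 1997 + 49 days = Nov 14, 1997.
The appraisal is ordered: Oct 1, 1997.
The appraisal report arrives: Oct 1, 1997 + 40 days = Nov 10, 1997.
Both prerequisites met — underwriting issues conditional approval (Nov 14, 1997), the appraisal report arrives (Nov 10, 1997); the later is Nov 14, 1997.
Clear-to-close is issued: Nov 14, 1997 + 4 days = Nov 18, 1997.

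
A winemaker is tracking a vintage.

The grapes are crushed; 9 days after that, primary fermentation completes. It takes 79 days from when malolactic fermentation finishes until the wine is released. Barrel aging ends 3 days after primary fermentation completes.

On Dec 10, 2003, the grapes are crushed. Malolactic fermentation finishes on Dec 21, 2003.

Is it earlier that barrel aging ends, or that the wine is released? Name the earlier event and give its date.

The grapes are crushed: Dec 10, 2003.
Primary fermentation completes: Dec 10, 2003 + 9 days = Dec 19, 2003.
Barrel aging ends: Dec 19, 2003 + 3 days = Dec 22, 2003.
Malolactic fermentation finishes: Dec 21, 2003.
The wine is released: Dec 21, 2003 + 79 days = Mar 9, 2004.
Comparing: barrel aging ends on Dec 22, 2003 vs the wine is released on Mar 9, 2004. Earlier: barrel aging ends.

Barrel aging ends — Dec 22, 2003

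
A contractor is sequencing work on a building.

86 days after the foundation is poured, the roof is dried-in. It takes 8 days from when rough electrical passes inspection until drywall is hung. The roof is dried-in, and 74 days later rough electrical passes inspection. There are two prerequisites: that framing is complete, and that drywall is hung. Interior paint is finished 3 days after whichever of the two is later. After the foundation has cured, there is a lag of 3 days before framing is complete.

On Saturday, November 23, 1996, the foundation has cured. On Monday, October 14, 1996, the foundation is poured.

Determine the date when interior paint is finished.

Thursday, April 3, 1997

The foundation has cured: Nov 23, 1996.
Framing is complete: Nov 23, 1996 + 3 days = Nov 26, 1996.
The foundation is poured: Oct 14, 1996.
The roof is dried-in: Oct 14, 1996 + 86 days = Jan 8, 1997.
Rough electrical passes inspection: Jan 8, 1997 + 74 days = Mar 23, 1997.
Drywall is hung: Mar 23, 1997 + 8 days = Mar 31, 1997.
Both prerequisites met — framing is complete (Nov 26, 1996), drywall is hung (Mar 31, 1997); the later is Mar 31, 1997.
Interior paint is finished: Mar 31, 1997 + 3 days = Apr 3, 1997.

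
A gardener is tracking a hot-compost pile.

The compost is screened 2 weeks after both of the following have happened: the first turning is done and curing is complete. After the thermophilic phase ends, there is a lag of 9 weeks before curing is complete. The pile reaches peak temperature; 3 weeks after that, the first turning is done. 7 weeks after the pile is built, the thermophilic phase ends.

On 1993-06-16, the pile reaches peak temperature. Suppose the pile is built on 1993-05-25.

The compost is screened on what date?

1993-09-28

The pile reaches peak temperature: Jun 16, 1993.
The first turning is done: Jun 16, 1993 + 3 weeks = Jul 7, 1993.
The pile is built: May 25, 1993.
The thermophilic phase ends: May 25, 1993 + 7 weeks = Jul 13, 1993.
Curing is complete: Jul 13, 1993 + 9 weeks = Sep 14, 1993.
Both prerequisites met — the first turning is done (Jul 7, 1993), curing is complete (Sep 14, 1993); the later is Sep 14, 1993.
The compost is screened: Sep 14, 1993 + 2 weeks = Sep 28, 1993.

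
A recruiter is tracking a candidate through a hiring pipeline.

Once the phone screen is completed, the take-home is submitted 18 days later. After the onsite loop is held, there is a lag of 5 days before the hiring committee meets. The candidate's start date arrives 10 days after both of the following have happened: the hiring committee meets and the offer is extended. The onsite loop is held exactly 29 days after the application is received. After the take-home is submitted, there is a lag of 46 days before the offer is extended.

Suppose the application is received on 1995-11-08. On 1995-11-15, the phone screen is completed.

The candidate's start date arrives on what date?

1996-01-28

The application is received: Nov 8, 1995.
The onsite loop is held: Nov 8, 1995 + 29 days = Dec 7, 1995.
The hiring committee meets: Dec 7, 1995 + 5 days = Dec 12, 1995.
The phone screen is completed: Nov 15, 1995.
The take-home is submitted: Nov 15, 1995 + 18 days = Dec 3, 1995.
The offer is extended: Dec 3, 1995 + 46 days = Jan 18, 1996.
Both prerequisites met — the hiring committee meets (Dec 12, 1995), the offer is extended (Jan 18, 1996); the later is Jan 18, 1996.
The candidate's start date arrives: Jan 18, 1996 + 10 days = Jan 28, 1996.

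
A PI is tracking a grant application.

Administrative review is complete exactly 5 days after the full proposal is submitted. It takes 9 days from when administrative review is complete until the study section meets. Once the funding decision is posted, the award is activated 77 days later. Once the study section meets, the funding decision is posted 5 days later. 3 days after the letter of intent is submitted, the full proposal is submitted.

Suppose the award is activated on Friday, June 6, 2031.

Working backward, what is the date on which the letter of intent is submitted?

Thursday, February 27, 2031

The award is activated: Jun 6, 2031.
The funding decision is posted: Jun 6, 2031 − 77 days = Mar 21, 2031.
The study section meets: Mar 21, 2031 − 5 days = Mar 16, 2031.
Administrative review is complete: Mar 16, 2031 − 9 days = Mar 7, 2031.
The full proposal is submitted: Mar 7, 2031 − 5 days = Mar 2, 2031.
The letter of intent is submitted: Mar 2, 2031 − 3 days = Feb 27, 2031.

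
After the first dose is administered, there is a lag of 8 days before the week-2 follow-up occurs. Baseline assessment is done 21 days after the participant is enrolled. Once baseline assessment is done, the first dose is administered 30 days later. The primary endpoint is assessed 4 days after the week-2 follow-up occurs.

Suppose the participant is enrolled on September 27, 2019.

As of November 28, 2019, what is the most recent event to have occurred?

The week-2 follow-up occurs

The participant is enrolled: Sep 27, 2019.
Baseline assessment is done: Sep 27, 2019 + 21 days = Oct 18, 2019.
The first dose is administered: Oct 18, 2019 + 30 days = Nov 17, 2019.
The week-2 follow-up occurs: Nov 17, 2019 + 8 days = Nov 25, 2019.
The primary endpoint is assessed: Nov 25, 2019 + 4 days = Nov 29, 2019.
Nov 28, 2019 falls between when the week-2 follow-up occurs (Nov 25, 2019) and when the primary endpoint is assessed (Nov 29, 2019).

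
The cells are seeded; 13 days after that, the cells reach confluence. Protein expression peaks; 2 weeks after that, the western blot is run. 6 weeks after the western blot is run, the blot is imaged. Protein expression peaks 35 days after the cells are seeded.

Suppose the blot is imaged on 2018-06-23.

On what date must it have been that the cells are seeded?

2018-03-24

The blot is imaged: Jun 23, 2018.
The western blot is run: Jun 23, 2018 − 6 weeks = May 12, 2018.
Protein expression peaks: May 12, 2018 − 2 weeks = Apr 28, 2018.
The cells are seeded: Apr 28, 2018 − 35 days = Mar 24, 2018.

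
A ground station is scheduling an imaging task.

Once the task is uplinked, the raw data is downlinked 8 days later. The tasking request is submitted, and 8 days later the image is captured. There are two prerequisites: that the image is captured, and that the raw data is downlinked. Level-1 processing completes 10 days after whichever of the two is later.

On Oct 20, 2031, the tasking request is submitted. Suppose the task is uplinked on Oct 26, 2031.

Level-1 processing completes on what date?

The tasking request is submitted: Oct 20, 2031.
The image is captured: Oct 20, 2031 + 8 days = Oct 28, 2031.
The task is uplinked: Oct 26, 2031.
The raw data is downlinked: Oct 26, 2031 + 8 days = Nov 3, 2031.
Both prerequisites met — the image is captured (Oct 28, 2031), the raw data is downlinked (Nov 3, 2031); the later is Nov 3, 2031.
Level-1 processing completes: Nov 3, 2031 + 10 days = Nov 13, 2031.

Nov 13, 2031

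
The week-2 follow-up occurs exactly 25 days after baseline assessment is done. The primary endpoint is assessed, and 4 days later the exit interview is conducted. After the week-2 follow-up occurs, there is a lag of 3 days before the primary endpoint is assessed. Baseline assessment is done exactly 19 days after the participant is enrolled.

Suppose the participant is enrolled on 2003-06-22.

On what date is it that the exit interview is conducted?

2003-08-12

The participant is enrolled: Jun 22, 2003.
Baseline assessment is done: Jun 22, 2003 + 19 days = Jul 11, 2003.
The week-2 follow-up occurs: Jul 11, 2003 + 25 days = Aug 5, 2003.
The primary endpoint is assessed: Aug 5, 2003 + 3 days = Aug 8, 2003.
The exit interview is conducted: Aug 8, 2003 + 4 days = Aug 12, 2003.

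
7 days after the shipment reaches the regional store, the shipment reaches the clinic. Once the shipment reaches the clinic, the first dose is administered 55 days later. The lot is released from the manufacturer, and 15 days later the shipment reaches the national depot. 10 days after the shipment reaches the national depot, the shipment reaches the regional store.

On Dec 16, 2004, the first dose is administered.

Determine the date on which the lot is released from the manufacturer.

The first dose is administered: Dec 16, 2004.
The shipment reaches the clinic: Dec 16, 2004 − 55 days = Oct 22, 2004.
The shipment reaches the regional store: Oct 22, 2004 − 7 days = Oct 15, 2004.
The shipment reaches the national depot: Oct 15, 2004 − 10 days = Oct 5, 2004.
The lot is released from the manufacturer: Oct 5, 2004 − 15 days = Sep 20, 2004.

Sep 20, 2004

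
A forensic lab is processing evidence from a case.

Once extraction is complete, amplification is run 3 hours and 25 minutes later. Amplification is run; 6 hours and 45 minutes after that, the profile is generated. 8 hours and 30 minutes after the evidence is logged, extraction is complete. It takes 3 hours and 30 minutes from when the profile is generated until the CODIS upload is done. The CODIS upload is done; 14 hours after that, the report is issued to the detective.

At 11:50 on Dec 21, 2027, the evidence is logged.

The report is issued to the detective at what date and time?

The evidence is logged: 11:50 Dec 21, 2027.
Extraction is complete: 11:50 Dec 21, 2027 + 8h30m = 20:20 Dec 21, 2027.
Amplification is run: 20:20 Dec 21, 2027 + 3h25m = 23:45 Dec 21, 2027.
The profile is generated: 23:45 Dec 21, 2027 + 6h45m = 06:30 Dec 22, 2027.
The CODIS upload is done: 06:30 Dec 22, 2027 + 3h30m = 10:00 Dec 22, 2027.
The report is issued to the detective: 10:00 Dec 22, 2027 + 14h = 00:00 Dec 23, 2027.

00:00 on Dec 23, 2027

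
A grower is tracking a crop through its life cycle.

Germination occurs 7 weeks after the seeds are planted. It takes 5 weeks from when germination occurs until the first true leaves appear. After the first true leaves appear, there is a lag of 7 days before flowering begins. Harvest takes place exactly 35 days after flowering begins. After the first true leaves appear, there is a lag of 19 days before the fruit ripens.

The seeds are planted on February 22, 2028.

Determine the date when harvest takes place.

June 27, 2028

The seeds are planted: Feb 22, 2028.
Germination occurs: Feb 22, 2028 + 7 weeks = Apr 11, 2028.
The first true leaves appear: Apr 11, 2028 + 5 weeks = May 16, 2028.
Flowering begins: May 16, 2028 + 7 days = May 23, 2028.
Harvest takes place: May 23, 2028 + 35 days = Jun 27, 2028.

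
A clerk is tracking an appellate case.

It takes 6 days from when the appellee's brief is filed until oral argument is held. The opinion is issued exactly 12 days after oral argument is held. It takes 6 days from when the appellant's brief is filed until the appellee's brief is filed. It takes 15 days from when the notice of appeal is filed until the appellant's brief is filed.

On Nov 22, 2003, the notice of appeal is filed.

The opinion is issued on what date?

The notice of appeal is filed: Nov 22, 2003.
The appellant's brief is filed: Nov 22, 2003 + 15 days = Dec 7, 2003.
The appellee's brief is filed: Dec 7, 2003 + 6 days = Dec 13, 2003.
Oral argument is held: Dec 13, 2003 + 6 days = Dec 19, 2003.
The opinion is issued: Dec 19, 2003 + 12 days = Dec 31, 2003.

Dec 31, 2003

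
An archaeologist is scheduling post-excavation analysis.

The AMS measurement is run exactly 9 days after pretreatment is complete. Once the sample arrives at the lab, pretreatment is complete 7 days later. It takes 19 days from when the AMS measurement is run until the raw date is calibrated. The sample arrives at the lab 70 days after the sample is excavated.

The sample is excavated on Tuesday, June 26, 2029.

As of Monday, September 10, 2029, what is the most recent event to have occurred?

The sample is excavated: Jun 26, 2029.
The sample arrives at the lab: Jun 26, 2029 + 70 days = Sep 4, 2029.
Pretreatment is complete: Sep 4, 2029 + 7 days = Sep 11, 2029.
The AMS measurement is run: Sep 11, 2029 + 9 days = Sep 20, 2029.
The raw date is calibrated: Sep 20, 2029 + 19 days = Oct 9, 2029.
Sep 10, 2029 falls between when the sample arrives at the lab (Sep 4, 2029) and when pretreatment is complete (Sep 11, 2029).

The sample arrives at the lab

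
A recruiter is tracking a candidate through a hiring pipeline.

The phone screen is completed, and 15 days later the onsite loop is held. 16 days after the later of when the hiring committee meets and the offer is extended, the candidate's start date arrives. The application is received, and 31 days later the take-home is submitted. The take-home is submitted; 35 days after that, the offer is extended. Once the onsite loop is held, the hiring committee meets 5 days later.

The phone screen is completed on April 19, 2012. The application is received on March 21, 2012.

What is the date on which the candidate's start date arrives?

The phone screen is completed: Apr 19, 2012.
The onsite loop is held: Apr 19, 2012 + 15 days = May 4, 2012.
The hiring committee meets: May 4, 2012 + 5 days = May 9, 2012.
The application is received: Mar 21, 2012.
The take-home is submitted: Mar 21, 2012 + 31 days = Apr 21, 2012.
The offer is extended: Apr 21, 2012 + 35 days = May 26, 2012.
Both prerequisites met — the hiring committee meets (May 9, 2012), the offer is extended (May 26, 2012); the later is May 26, 2012.
The candidate's start date arrives: May 26, 2012 + 16 days = Jun 11, 2012.

June 11, 2012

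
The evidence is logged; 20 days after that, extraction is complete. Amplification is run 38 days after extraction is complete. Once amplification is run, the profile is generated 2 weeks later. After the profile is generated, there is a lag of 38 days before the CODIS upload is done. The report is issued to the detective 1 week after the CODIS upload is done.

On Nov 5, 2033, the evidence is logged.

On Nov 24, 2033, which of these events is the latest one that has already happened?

The evidence is logged: Nov 5, 2033.
Extraction is complete: Nov 5, 2033 + 20 days = Nov 25, 2033.
Amplification is run: Nov 25, 2033 + 38 days = Jan 2, 2034.
The profile is generated: Jan 2, 2034 + 2 weeks = Jan 16, 2034.
The CODIS upload is done: Jan 16, 2034 + 38 days = Feb 23, 2034.
The report is issued to the detective: Feb 23, 2034 + 1 week = Mar 2, 2034.
Nov 24, 2033 falls between when the evidence is logged (Nov 5, 2033) and when extraction is complete (Nov 25, 2033).

The evidence is logged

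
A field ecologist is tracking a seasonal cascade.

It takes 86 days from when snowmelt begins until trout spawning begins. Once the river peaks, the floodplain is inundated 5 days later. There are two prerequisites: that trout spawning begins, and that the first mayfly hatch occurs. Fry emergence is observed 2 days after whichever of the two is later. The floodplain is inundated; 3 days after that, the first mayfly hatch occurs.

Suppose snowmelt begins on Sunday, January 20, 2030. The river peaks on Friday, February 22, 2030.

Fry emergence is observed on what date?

Snowmelt begins: Jan 20, 2030.
Trout spawning begins: Jan 20, 2030 + 86 days = Apr 16, 2030.
The river peaks: Feb 22, 2030.
The floodplain is inundated: Feb 22, 2030 + 5 days = Feb 27, 2030.
The first mayfly hatch occurs: Feb 27, 2030 + 3 days = Mar 2, 2030.
Both prerequisites met — trout spawning begins (Apr 16, 2030), the first mayfly hatch occurs (Mar 2, 2030); the later is Apr 16, 2030.
Fry emergence is observed: Apr 16, 2030 + 2 days = Apr 18, 2030.

Thursday, April 18, 2030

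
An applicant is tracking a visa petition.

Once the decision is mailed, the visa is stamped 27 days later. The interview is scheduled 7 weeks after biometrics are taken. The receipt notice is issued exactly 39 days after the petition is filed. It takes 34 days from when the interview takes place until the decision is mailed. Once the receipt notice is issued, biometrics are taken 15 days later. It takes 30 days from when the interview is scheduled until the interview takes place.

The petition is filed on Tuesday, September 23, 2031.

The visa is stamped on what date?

Sunday, April 4, 2032

The petition is filed: Sep 23, 2031.
The receipt notice is issued: Sep 23, 2031 + 39 days = Nov 1, 2031.
Biometrics are taken: Nov 1, 2031 + 15 days = Nov 16, 2031.
The interview is scheduled: Nov 16, 2031 + 7 weeks = Jan 4, 2032.
The interview takes place: Jan 4, 2032 + 30 days = Feb 3, 2032.
The decision is mailed: Feb 3, 2032 + 34 days = Mar 8, 2032.
The visa is stamped: Mar 8, 2032 + 27 days = Apr 4, 2032.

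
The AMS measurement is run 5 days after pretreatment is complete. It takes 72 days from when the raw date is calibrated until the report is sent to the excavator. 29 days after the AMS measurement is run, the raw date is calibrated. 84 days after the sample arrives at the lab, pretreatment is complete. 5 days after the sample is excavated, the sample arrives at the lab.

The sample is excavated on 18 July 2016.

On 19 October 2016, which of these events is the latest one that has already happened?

Pretreatment is complete

The sample is excavated: Jul 18, 2016.
The sample arrives at the lab: Jul 18, 2016 + 5 days = Jul 23, 2016.
Pretreatment is complete: Jul 23, 2016 + 84 days = Oct 15, 2016.
The AMS measurement is run: Oct 15, 2016 + 5 days = Oct 20, 2016.
The raw date is calibrated: Oct 20, 2016 + 29 days = Nov 18, 2016.
The report is sent to the excavator: Nov 18, 2016 + 72 days = Jan 29, 2017.
Oct 19, 2016 falls between when pretreatment is complete (Oct 15, 2016) and when the AMS measurement is run (Oct 20, 2016).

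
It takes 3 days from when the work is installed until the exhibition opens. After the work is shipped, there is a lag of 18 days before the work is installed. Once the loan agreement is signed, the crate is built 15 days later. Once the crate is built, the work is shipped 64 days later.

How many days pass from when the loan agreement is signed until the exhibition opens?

100 days

Causal path: the loan agreement is signed → the crate is built → the work is shipped → the work is installed → the exhibition opens.
Total delay along the path: 15 + 64 + 18 + 3 = 100 days.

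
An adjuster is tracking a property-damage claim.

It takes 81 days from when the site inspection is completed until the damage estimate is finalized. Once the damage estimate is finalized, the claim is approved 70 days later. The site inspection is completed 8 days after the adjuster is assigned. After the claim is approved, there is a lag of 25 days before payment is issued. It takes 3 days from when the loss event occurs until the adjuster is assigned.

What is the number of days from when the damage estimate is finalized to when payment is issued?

Causal path: the damage estimate is finalized → the claim is approved → payment is issued.
Total delay along the path: 70 + 25 = 95 days.

95 days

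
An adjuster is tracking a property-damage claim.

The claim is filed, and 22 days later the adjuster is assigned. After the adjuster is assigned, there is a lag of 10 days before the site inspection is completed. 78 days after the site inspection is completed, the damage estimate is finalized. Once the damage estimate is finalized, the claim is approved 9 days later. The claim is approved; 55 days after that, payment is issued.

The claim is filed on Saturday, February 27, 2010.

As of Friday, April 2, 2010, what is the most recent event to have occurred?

The claim is filed: Feb 27, 2010.
The adjuster is assigned: Feb 27, 2010 + 22 days = Mar 21, 2010.
The site inspection is completed: Mar 21, 2010 + 10 days = Mar 31, 2010.
The damage estimate is finalized: Mar 31, 2010 + 78 days = Jun 17, 2010.
The claim is approved: Jun 17, 2010 + 9 days = Jun 26, 2010.
Payment is issued: Jun 26, 2010 + 55 days = Aug 20, 2010.
Apr 2, 2010 falls between when the site inspection is completed (Mar 31, 2010) and when the damage estimate is finalized (Jun 17, 2010).

The site inspection is completed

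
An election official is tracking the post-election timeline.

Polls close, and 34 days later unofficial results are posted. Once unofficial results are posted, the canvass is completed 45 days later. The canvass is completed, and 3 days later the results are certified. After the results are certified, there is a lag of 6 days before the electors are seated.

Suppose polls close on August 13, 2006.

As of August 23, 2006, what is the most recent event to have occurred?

Polls close: Aug 13, 2006.
Unofficial results are posted: Aug 13, 2006 + 34 days = Sep 16, 2006.
The canvass is completed: Sep 16, 2006 + 45 days = Oct 31, 2006.
The results are certified: Oct 31, 2006 + 3 days = Nov 3, 2006.
The electors are seated: Nov 3, 2006 + 6 days = Nov 9, 2006.
Aug 23, 2006 falls between when polls close (Aug 13, 2006) and when unofficial results are posted (Sep 16, 2006).

Polls close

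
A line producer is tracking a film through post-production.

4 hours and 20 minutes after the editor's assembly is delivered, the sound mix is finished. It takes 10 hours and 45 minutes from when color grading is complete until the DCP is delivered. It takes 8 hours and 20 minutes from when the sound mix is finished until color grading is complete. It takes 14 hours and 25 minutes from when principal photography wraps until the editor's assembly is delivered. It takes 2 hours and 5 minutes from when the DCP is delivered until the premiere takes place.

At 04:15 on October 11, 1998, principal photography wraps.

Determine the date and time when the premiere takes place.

Principal photography wraps: 04:15 Oct 11, 1998.
The editor's assembly is delivered: 04:15 Oct 11, 1998 + 14h25m = 18:40 Oct 11, 1998.
The sound mix is finished: 18:40 Oct 11, 1998 + 4h20m = 23:00 Oct 11, 1998.
Color grading is complete: 23:00 Oct 11, 1998 + 8h20m = 07:20 Oct 12, 1998.
The DCP is delivered: 07:20 Oct 12, 1998 + 10h45m = 18:05 Oct 12, 1998.
The premiere takes place: 18:05 Oct 12, 1998 + 2h05m = 20:10 Oct 12, 1998.

20:10 on October 12, 1998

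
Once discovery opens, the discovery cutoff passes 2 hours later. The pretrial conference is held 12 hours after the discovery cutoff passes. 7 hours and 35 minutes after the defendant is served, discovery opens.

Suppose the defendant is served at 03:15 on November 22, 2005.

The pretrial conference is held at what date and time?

00:50 on November 23, 2005

The defendant is served: 03:15 Nov 22, 2005.
Discovery opens: 03:15 Nov 22, 2005 + 7h35m = 10:50 Nov 22, 2005.
The discovery cutoff passes: 10:50 Nov 22, 2005 + 2h = 12:50 Nov 22, 2005.
The pretrial conference is held: 12:50 Nov 22, 2005 + 12h = 00:50 Nov 23, 2005.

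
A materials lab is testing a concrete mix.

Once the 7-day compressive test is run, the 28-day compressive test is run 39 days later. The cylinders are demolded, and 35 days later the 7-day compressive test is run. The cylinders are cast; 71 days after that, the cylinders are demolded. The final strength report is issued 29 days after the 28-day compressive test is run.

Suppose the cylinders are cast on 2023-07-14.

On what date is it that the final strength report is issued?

2024-01-04

The cylinders are cast: Jul 14, 2023.
The cylinders are demolded: Jul 14, 2023 + 71 days = Sep 23, 2023.
The 7-day compressive test is run: Sep 23, 2023 + 35 days = Oct 28, 2023.
The 28-day compressive test is run: Oct 28, 2023 + 39 days = Dec 6, 2023.
The final strength report is issued: Dec 6, 2023 + 29 days = Jan 4, 2024.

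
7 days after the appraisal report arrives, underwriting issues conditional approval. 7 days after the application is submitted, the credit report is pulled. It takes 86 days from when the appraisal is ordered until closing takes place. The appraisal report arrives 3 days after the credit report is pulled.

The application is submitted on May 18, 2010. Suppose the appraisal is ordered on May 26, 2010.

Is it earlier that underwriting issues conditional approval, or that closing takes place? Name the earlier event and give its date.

Underwriting issues conditional approval — June 4, 2010

The application is submitted: May 18, 2010.
The credit report is pulled: May 18, 2010 + 7 days = May 25, 2010.
The appraisal report arrives: May 25, 2010 + 3 days = May 28, 2010.
Underwriting issues conditional approval: May 28, 2010 + 7 days = Jun 4, 2010.
The appraisal is ordered: May 26, 2010.
Closing takes place: May 26, 2010 + 86 days = Aug 20, 2010.
Comparing: underwriting issues conditional approval on Jun 4, 2010 vs closing takes place on Aug 20, 2010. Earlier: underwriting issues conditional approval.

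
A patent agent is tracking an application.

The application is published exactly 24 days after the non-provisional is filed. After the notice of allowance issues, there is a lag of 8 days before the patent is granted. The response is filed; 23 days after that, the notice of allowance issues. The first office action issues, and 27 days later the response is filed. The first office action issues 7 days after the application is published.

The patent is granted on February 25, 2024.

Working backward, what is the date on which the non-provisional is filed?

November 28, 2023

The patent is granted: Feb 25, 2024.
The notice of allowance issues: Feb 25, 2024 − 8 days = Feb 17, 2024.
The response is filed: Feb 17, 2024 − 23 days = Jan 25, 2024.
The first office action issues: Jan 25, 2024 − 27 days = Dec 29, 2023.
The application is published: Dec 29, 2023 − 7 days = Dec 22, 2023.
The non-provisional is filed: Dec 22, 2023 − 24 days = Nov 28, 2023.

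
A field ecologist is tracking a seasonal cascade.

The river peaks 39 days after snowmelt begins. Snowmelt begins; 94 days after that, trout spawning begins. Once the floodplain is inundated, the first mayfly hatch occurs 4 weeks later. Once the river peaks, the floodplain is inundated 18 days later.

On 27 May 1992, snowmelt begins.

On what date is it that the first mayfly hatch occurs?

Snowmelt begins: May 27, 1992.
The river peaks: May 27, 1992 + 39 days = Jul 5, 1992.
The floodplain is inundated: Jul 5, 1992 + 18 days = Jul 23, 1992.
The first mayfly hatch occurs: Jul 23, 1992 + 4 weeks = Aug 20, 1992.

20 August 1992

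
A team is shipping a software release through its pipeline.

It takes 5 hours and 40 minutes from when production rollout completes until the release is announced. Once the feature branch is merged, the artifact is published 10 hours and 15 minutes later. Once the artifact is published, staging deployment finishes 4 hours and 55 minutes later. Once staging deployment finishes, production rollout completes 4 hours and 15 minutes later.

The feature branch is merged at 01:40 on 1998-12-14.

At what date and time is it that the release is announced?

02:45 on 1998-12-15

The feature branch is merged: 01:40 Dec 14, 1998.
The artifact is published: 01:40 Dec 14, 1998 + 10h15m = 11:55 Dec 14, 1998.
Staging deployment finishes: 11:55 Dec 14, 1998 + 4h55m = 16:50 Dec 14, 1998.
Production rollout completes: 16:50 Dec 14, 1998 + 4h15m = 21:05 Dec 14, 1998.
The release is announced: 21:05 Dec 14, 1998 + 5h40m = 02:45 Dec 15, 1998.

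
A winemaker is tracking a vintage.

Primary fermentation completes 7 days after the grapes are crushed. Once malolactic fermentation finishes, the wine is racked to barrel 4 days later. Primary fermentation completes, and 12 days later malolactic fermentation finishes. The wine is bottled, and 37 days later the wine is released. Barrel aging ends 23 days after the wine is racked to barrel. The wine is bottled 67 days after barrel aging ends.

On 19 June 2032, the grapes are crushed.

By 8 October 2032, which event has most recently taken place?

The grapes are crushed: Jun 19, 2032.
Primary fermentation completes: Jun 19, 2032 + 7 days = Jun 26, 2032.
Malolactic fermentation finishes: Jun 26, 2032 + 12 days = Jul 8, 2032.
The wine is racked to barrel: Jul 8, 2032 + 4 days = Jul 12, 2032.
Barrel aging ends: Jul 12, 2032 + 23 days = Aug 4, 2032.
The wine is bottled: Aug 4, 2032 + 67 days = Oct 10, 2032.
The wine is released: Oct 10, 2032 + 37 days = Nov 16, 2032.
Oct 8, 2032 falls between when barrel aging ends (Aug 4, 2032) and when the wine is bottled (Oct 10, 2032).

Barrel aging ends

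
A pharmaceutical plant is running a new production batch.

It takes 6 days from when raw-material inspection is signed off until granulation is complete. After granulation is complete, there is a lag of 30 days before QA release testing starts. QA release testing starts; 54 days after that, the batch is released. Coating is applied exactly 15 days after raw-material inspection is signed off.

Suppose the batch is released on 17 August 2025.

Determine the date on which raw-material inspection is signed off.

19 May 2025

The batch is released: Aug 17, 2025.
QA release testing starts: Aug 17, 2025 − 54 days = Jun 24, 2025.
Granulation is complete: Jun 24, 2025 − 30 days = May 25, 2025.
Raw-material inspection is signed off: May 25, 2025 − 6 days = May 19, 2025.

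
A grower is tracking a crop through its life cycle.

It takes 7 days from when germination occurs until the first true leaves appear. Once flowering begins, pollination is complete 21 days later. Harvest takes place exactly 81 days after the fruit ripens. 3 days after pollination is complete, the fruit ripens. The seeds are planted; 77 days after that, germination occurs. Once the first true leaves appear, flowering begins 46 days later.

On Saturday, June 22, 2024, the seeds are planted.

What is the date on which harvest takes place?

Wednesday, February 12, 2025

The seeds are planted: Jun 22, 2024.
Germination occurs: Jun 22, 2024 + 77 days = Sep 7, 2024.
The first true leaves appear: Sep 7, 2024 + 7 days = Sep 14, 2024.
Flowering begins: Sep 14, 2024 + 46 days = Oct 30, 2024.
Pollination is complete: Oct 30, 2024 + 21 days = Nov 20, 2024.
The fruit ripens: Nov 20, 2024 + 3 days = Nov 23, 2024.
Harvest takes place: Nov 23, 2024 + 81 days = Feb 12, 2025.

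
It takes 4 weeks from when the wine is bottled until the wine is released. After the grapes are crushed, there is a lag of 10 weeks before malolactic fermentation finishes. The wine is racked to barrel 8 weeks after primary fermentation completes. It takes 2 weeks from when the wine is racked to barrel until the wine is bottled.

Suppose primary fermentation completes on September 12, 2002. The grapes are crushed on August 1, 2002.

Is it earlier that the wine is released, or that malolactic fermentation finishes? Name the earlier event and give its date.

Primary fermentation completes: Sep 12, 2002.
The wine is racked to barrel: Sep 12, 2002 + 8 weeks = Nov 7, 2002.
The wine is bottled: Nov 7, 2002 + 2 weeks = Nov 21, 2002.
The wine is released: Nov 21, 2002 + 4 weeks = Dec 19, 2002.
The grapes are crushed: Aug 1, 2002.
Malolactic fermentation finishes: Aug 1, 2002 + 10 weeks = Oct 10, 2002.
Comparing: the wine is released on Dec 19, 2002 vs malolactic fermentation finishes on Oct 10, 2002. Earlier: malolactic fermentation finishes.

Malolactic fermentation finishes — October 10, 2002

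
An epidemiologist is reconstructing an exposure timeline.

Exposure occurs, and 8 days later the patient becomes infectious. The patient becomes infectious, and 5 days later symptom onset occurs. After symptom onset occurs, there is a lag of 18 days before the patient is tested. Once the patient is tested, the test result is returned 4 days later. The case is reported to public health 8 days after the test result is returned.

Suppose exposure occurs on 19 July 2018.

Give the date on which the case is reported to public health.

Exposure occurs: Jul 19, 2018.
The patient becomes infectious: Jul 19, 2018 + 8 days = Jul 27, 2018.
Symptom onset occurs: Jul 27, 2018 + 5 days = Aug 1, 2018.
The patient is tested: Aug 1, 2018 + 18 days = Aug 19, 2018.
The test result is returned: Aug 19, 2018 + 4 days = Aug 23, 2018.
The case is reported to public health: Aug 23, 2018 + 8 days = Aug 31, 2018.

31 August 2018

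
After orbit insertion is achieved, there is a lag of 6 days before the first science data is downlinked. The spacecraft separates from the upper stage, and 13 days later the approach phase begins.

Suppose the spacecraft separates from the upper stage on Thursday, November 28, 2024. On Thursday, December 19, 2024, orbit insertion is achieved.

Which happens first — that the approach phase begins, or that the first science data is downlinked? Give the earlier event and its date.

The spacecraft separates from the upper stage: Nov 28, 2024.
The approach phase begins: Nov 28, 2024 + 13 days = Dec 11, 2024.
Orbit insertion is achieved: Dec 19, 2024.
The first science data is downlinked: Dec 19, 2024 + 6 days = Dec 25, 2024.
Comparing: the approach phase begins on Dec 11, 2024 vs the first science data is downlinked on Dec 25, 2024. Earlier: the approach phase begins.

The approach phase begins — Wednesday, December 11, 2024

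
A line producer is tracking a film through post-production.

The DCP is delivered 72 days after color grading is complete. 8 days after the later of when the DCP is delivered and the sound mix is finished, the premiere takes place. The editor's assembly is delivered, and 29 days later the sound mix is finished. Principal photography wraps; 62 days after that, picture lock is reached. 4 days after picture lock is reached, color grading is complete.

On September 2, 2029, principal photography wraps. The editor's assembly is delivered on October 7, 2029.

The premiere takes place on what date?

Principal photography wraps: Sep 2, 2029.
Picture lock is reached: Sep 2, 2029 + 62 days = Nov 3, 2029.
Color grading is complete: Nov 3, 2029 + 4 days = Nov 7, 2029.
The DCP is delivered: Nov 7, 2029 + 72 days = Jan 18, 2030.
The editor's assembly is delivered: Oct 7, 2029.
The sound mix is finished: Oct 7, 2029 + 29 days = Nov 5, 2029.
Both prerequisites met — the DCP is delivered (Jan 18, 2030), the sound mix is finished (Nov 5, 2029); the later is Jan 18, 2030.
The premiere takes place: Jan 18, 2030 + 8 days = Jan 26, 2030.

January 26, 2030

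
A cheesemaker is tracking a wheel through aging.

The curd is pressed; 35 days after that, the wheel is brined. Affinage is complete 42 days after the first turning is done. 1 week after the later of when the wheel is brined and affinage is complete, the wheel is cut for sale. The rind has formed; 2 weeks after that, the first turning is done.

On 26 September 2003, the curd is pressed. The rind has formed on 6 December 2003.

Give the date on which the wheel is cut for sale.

7 February 2004

The curd is pressed: Sep 26, 2003.
The wheel is brined: Sep 26, 2003 + 35 days = Oct 31, 2003.
The rind has formed: Dec 6, 2003.
The first turning is done: Dec 6, 2003 + 2 weeks = Dec 20, 2003.
Affinage is complete: Dec 20, 2003 + 42 days = Jan 31, 2004.
Both prerequisites met — the wheel is brined (Oct 31, 2003), affinage is complete (Jan 31, 2004); the later is Jan 31, 2004.
The wheel is cut for sale: Jan 31, 2004 + 1 week = Feb 7, 2004.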